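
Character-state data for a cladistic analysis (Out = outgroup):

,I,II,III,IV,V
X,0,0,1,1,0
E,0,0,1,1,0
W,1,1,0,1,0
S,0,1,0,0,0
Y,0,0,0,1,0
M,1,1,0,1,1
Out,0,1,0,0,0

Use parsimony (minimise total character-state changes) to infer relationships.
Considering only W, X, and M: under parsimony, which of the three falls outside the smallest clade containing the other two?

Character polarity is set by the outgroup: the derived state is whichever differs from the outgroup's state, so for II the derived state is '0', and for the remaining characters it is '1'.
Only M and W show the derived state '1' for I, supporting them as a clade.
II (derived state '0') is shared by E, X, and Y — a synapomorphy uniting that clade.
III: derived state '1' in E and X only — synapomorphy for {E, X}.
Only E, M, W, X, and Y show the derived state '1' for IV, supporting them as a clade.
V: derived state '1' in M only — an autapomorphy, so it tells us nothing about relationships among taxa.
Most parsimonious ingroup topology: ((((X,E),Y),(W,M)),S).
W and M share a more recent common ancestor with each other than either does with X, so X is the least closely related of the three.

X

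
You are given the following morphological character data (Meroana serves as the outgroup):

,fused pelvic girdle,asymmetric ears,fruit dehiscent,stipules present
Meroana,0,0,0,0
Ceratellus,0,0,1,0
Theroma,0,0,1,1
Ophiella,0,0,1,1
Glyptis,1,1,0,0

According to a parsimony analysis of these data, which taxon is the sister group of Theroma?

Ophiella

The outgroup has state '0' for every character, so '1' is the derived state throughout.
fused pelvic girdle (derived state '1') is unique to Glyptis (autapomorphy; uninformative for grouping).
asymmetric ears (derived state '1') is unique to Glyptis (autapomorphy; uninformative for grouping).
fruit dehiscent (derived state '1') is shared by Ceratellus, Ophiella, and Theroma — a synapomorphy uniting that clade.
Only Ophiella and Theroma show the derived state '1' for stipules present, supporting them as a clade.
Most parsimonious ingroup topology: ((Ceratellus,(Theroma,Ophiella)),Glyptis).
Theroma and Ophiella form a cherry on this tree, so they are sister taxa.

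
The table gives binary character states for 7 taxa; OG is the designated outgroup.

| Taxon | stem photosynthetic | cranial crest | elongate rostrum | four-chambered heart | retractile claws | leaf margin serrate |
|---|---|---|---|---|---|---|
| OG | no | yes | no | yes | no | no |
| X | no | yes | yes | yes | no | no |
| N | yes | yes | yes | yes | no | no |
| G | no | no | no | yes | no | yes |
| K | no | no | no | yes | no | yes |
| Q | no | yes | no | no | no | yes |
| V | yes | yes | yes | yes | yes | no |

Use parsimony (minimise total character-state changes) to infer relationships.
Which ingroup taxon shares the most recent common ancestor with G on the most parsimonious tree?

Character polarity is set by the outgroup: the derived state is whichever differs from the outgroup's state, so for cranial crest, four-chambered heart the derived state is 'no', and for the remaining characters it is 'yes'.
stem photosynthetic (derived state 'yes') is shared by N and V — a synapomorphy uniting that clade.
Only G and K show the derived state 'no' for cranial crest, supporting them as a clade.
Only N, V, and X show the derived state 'yes' for elongate rostrum, supporting them as a clade.
four-chambered heart: derived state 'no' in Q only — an autapomorphy, so it tells us nothing about relationships among taxa.
retractile claws: derived state 'yes' in V only — an autapomorphy, so it tells us nothing about relationships among taxa.
Only G, K, and Q show the derived state 'yes' for leaf margin serrate, supporting them as a clade.
Most parsimonious ingroup topology: ((X,(N,V)),((G,K),Q)).
G and K form a cherry on this tree, so they are sister taxa.

K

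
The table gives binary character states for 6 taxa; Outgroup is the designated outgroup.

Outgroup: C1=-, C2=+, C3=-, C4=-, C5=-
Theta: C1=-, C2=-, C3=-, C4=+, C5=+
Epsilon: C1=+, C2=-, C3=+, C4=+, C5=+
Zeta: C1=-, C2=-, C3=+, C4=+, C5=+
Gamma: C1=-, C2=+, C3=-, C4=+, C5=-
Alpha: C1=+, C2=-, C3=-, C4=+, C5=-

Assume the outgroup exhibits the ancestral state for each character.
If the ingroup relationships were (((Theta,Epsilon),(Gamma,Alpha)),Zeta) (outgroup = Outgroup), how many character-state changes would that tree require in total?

9

Map each character onto (((Theta,Epsilon),(Gamma,Alpha)),Zeta) (rooted by Outgroup) and count the minimum state changes it requires (Fitch parsimony):
C1: 2; C2: 2; C3: 2; C4: 1; C5: 2.
Total tree length = 9.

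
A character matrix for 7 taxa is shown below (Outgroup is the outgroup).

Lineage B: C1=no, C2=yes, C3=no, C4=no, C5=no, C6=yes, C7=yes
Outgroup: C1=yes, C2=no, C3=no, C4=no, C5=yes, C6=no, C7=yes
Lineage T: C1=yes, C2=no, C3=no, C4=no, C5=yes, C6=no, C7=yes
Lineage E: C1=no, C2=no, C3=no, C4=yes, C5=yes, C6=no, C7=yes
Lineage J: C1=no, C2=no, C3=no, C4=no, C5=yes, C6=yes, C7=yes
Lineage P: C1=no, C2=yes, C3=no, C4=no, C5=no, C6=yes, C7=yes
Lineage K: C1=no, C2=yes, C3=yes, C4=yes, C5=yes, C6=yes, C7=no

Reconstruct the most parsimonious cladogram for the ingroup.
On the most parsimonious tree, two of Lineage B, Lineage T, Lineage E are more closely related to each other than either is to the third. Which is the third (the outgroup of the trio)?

Lineage T

Character polarity is set by the outgroup: the derived state is whichever differs from the outgroup's state, so for C1, C5, C7 the derived state is 'no', and for the remaining characters it is 'yes'.
Only Lineage B, Lineage E, Lineage J, Lineage K, and Lineage P show the derived state 'no' for C1, supporting them as a clade.
C2 (derived state 'yes') is shared by Lineage B, Lineage K, and Lineage P — a synapomorphy uniting that clade.
C3 (derived state 'yes') is unique to Lineage K (autapomorphy; uninformative for grouping).
C4 (state 'yes') occurs in Lineage E and Lineage K but conflicts with the nesting implied by the other characters — most parsimoniously interpreted as homoplasy.
Only Lineage B and Lineage P show the derived state 'no' for C5, supporting them as a clade.
Only Lineage B, Lineage J, Lineage K, and Lineage P show the derived state 'yes' for C6, supporting them as a clade.
C7 (derived state 'no') is unique to Lineage K (autapomorphy; uninformative for grouping).
Most parsimonious ingroup topology: (((((Lineage P,Lineage B),Lineage K),Lineage J),Lineage E),Lineage T).
Lineage E and Lineage B share a more recent common ancestor with each other than either does with Lineage T, so Lineage T is the least closely related of the three.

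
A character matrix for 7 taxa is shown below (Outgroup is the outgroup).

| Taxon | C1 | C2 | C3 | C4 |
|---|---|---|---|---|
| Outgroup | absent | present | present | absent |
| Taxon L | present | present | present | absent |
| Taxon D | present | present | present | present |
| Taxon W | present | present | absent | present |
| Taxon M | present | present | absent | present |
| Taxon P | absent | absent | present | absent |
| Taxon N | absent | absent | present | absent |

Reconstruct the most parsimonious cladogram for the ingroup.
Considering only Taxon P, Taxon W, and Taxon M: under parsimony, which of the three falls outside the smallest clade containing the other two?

Character polarity is set by the outgroup: the derived state is whichever differs from the outgroup's state, so for C2, C3 the derived state is 'absent', and for the remaining characters it is 'present'.
C1: derived state 'present' in Taxon D, Taxon L, Taxon M, and Taxon W only — synapomorphy for {Taxon D, Taxon L, Taxon M, Taxon W}.
Only Taxon N and Taxon P show the derived state 'absent' for C2, supporting them as a clade.
C3: derived state 'absent' in Taxon M and Taxon W only — synapomorphy for {Taxon M, Taxon W}.
C4: derived state 'present' in Taxon D, Taxon M, and Taxon W only — synapomorphy for {Taxon D, Taxon M, Taxon W}.
Most parsimonious ingroup topology: ((Taxon L,(Taxon D,(Taxon W,Taxon M))),(Taxon P,Taxon N)).
Taxon W and Taxon M share a more recent common ancestor with each other than either does with Taxon P, so Taxon P is the least closely related of the three.

Taxon P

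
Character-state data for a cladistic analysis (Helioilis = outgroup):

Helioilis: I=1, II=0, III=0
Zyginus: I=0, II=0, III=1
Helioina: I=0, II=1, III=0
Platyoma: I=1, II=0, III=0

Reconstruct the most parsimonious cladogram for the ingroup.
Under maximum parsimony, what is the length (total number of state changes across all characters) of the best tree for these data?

3

Character polarity is set by the outgroup: the derived state is whichever differs from the outgroup's state, so for I the derived state is '0', and for the remaining characters it is '1'.
I: derived state '0' in Helioina and Zyginus only — synapomorphy for {Helioina, Zyginus}.
II (derived state '1') is unique to Helioina (autapomorphy; uninformative for grouping).
III (derived state '1') is unique to Zyginus (autapomorphy; uninformative for grouping).
Most parsimonious ingroup topology: ((Zyginus,Helioina),Platyoma).
Changes per character on this tree: I: 1; II: 1; III: 1.
Total = 3.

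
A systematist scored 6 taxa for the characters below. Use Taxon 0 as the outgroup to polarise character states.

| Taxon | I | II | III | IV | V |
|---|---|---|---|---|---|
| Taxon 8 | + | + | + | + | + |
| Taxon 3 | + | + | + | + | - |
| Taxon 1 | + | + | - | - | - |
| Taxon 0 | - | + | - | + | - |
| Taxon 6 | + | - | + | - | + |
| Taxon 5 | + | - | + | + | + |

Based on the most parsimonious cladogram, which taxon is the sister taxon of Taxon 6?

Taxon 5

Character polarity is set by the outgroup: the derived state is whichever differs from the outgroup's state, so for II, IV the derived state is '-', and for the remaining characters it is '+'.
All ingroup taxa share the derived state '+' for I; it defines the ingroup but does not resolve relationships within it.
II: derived state '-' in Taxon 5 and Taxon 6 only — synapomorphy for {Taxon 5, Taxon 6}.
III (derived state '+') is shared by Taxon 3, Taxon 5, Taxon 6, and Taxon 8 — a synapomorphy uniting that clade.
IV groups Taxon 1 and Taxon 6, which is incompatible with the clades supported by the remaining characters; treating it as convergent (homoplasy) costs fewer steps than any alternative tree.
Only Taxon 5, Taxon 6, and Taxon 8 show the derived state '+' for V, supporting them as a clade.
Most parsimonious ingroup topology: ((((Taxon 6,Taxon 5),Taxon 8),Taxon 3),Taxon 1).
Taxon 6 and Taxon 5 form a cherry on this tree, so they are sister taxa.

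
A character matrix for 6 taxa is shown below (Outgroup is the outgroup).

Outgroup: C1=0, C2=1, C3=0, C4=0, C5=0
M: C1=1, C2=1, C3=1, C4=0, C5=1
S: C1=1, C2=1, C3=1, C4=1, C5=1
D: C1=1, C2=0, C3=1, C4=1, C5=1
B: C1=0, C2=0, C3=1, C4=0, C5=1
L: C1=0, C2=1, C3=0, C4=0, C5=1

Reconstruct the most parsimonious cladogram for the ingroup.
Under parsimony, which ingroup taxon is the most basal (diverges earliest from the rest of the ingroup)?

L

Character polarity is set by the outgroup: the derived state is whichever differs from the outgroup's state, so for C2 the derived state is '0', and for the remaining characters it is '1'.
Only D, M, and S show the derived state '1' for C1, supporting them as a clade.
C2 (state '0') occurs in B and D but conflicts with the nesting implied by the other characters — most parsimoniously interpreted as homoplasy.
C3 (derived state '1') is shared by B, D, M, and S — a synapomorphy uniting that clade.
C4: derived state '1' in D and S only — synapomorphy for {D, S}.
C5 (derived state '1') is shared by all ingroup taxa — unites the whole ingroup.
Most parsimonious ingroup topology: (((M,(S,D)),B),L).
L is sister to the clade containing all other ingroup taxa, so it is the earliest-diverging (most basal) ingroup lineage.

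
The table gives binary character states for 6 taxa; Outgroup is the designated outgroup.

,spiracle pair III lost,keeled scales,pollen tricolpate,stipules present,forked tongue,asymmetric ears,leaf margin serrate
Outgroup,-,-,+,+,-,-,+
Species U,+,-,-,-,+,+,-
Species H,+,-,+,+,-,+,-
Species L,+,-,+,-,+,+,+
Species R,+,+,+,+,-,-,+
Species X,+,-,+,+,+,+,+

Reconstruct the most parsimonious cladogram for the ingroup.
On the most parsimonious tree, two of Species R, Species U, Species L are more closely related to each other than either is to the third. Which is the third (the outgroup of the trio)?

Character polarity is set by the outgroup: the derived state is whichever differs from the outgroup's state, so for pollen tricolpate, stipules present, leaf margin serrate the derived state is '-', and for the remaining characters it is '+'.
All ingroup taxa share the derived state '+' for spiracle pair III lost; it defines the ingroup but does not resolve relationships within it.
keeled scales (derived state '+') is unique to Species R (autapomorphy; uninformative for grouping).
pollen tricolpate (derived state '-') is unique to Species U (autapomorphy; uninformative for grouping).
Only Species L and Species U show the derived state '-' for stipules present, supporting them as a clade.
forked tongue: derived state '+' in Species L, Species U, and Species X only — synapomorphy for {Species L, Species U, Species X}.
Only Species H, Species L, Species U, and Species X show the derived state '+' for asymmetric ears, supporting them as a clade.
leaf margin serrate (state '-') occurs in Species H and Species U but conflicts with the nesting implied by the other characters — most parsimoniously interpreted as homoplasy.
Most parsimonious ingroup topology: ((((Species U,Species L),Species X),Species H),Species R).
Species L and Species U share a more recent common ancestor with each other than either does with Species R, so Species R is the least closely related of the three.

Species R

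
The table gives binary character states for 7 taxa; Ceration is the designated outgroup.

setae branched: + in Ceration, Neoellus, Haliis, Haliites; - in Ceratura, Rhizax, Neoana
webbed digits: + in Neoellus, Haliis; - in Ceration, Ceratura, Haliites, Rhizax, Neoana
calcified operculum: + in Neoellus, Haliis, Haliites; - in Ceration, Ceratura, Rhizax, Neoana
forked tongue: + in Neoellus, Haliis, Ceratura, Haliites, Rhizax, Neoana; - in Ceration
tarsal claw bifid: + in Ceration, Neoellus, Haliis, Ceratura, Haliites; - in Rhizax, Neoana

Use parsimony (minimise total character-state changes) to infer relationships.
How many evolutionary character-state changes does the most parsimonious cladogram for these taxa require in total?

5

Character polarity is set by the outgroup: the derived state is whichever differs from the outgroup's state, so for setae branched, tarsal claw bifid the derived state is '-', and for the remaining characters it is '+'.
Only Ceratura, Neoana, and Rhizax show the derived state '-' for setae branched, supporting them as a clade.
Only Haliis and Neoellus show the derived state '+' for webbed digits, supporting them as a clade.
calcified operculum: derived state '+' in Haliis, Haliites, and Neoellus only — synapomorphy for {Haliis, Haliites, Neoellus}.
All ingroup taxa share the derived state '+' for forked tongue; it defines the ingroup but does not resolve relationships within it.
Only Neoana and Rhizax show the derived state '-' for tarsal claw bifid, supporting them as a clade.
Most parsimonious ingroup topology: (((Neoellus,Haliis),Haliites),(Ceratura,(Rhizax,Neoana))).
Changes per character on this tree: setae branched: 1; webbed digits: 1; calcified operculum: 1; forked tongue: 1; tarsal claw bifid: 1.
Total = 5.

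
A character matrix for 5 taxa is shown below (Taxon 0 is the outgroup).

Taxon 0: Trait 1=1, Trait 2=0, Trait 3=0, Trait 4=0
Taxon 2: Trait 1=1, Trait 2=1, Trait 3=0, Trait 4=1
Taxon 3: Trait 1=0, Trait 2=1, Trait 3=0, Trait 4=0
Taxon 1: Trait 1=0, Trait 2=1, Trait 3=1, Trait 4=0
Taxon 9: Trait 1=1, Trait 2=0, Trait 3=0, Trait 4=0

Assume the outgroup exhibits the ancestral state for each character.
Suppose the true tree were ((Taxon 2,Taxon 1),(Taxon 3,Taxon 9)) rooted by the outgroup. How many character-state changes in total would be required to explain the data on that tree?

6

Map each character onto ((Taxon 2,Taxon 1),(Taxon 3,Taxon 9)) (rooted by Taxon 0) and count the minimum state changes it requires (Fitch parsimony):
Trait 1: 2; Trait 2: 2; Trait 3: 1; Trait 4: 1.
Total tree length = 6.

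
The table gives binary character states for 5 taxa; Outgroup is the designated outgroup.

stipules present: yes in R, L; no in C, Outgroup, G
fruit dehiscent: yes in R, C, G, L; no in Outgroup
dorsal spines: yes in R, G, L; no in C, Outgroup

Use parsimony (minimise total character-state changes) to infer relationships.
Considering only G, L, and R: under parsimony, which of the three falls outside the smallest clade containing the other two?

The outgroup has state 'no' for every character, so 'yes' is the derived state throughout.
Only L and R show the derived state 'yes' for stipules present, supporting them as a clade.
All ingroup taxa share the derived state 'yes' for fruit dehiscent; it defines the ingroup but does not resolve relationships within it.
dorsal spines (derived state 'yes') is shared by G, L, and R — a synapomorphy uniting that clade.
Most parsimonious ingroup topology: (C,((R,L),G)).
R and L share a more recent common ancestor with each other than either does with G, so G is the least closely related of the three.

G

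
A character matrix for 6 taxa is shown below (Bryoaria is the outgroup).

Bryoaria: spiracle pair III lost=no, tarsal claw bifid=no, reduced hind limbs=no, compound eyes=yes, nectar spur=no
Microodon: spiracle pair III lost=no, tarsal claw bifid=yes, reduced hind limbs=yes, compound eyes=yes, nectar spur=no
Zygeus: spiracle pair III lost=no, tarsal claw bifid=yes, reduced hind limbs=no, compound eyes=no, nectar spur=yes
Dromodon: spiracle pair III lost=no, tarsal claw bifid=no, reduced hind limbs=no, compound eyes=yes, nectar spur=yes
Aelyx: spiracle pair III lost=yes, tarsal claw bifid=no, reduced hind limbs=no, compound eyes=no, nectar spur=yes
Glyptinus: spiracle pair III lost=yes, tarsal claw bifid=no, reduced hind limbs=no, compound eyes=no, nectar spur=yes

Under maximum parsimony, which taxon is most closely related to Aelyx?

Character polarity is set by the outgroup: the derived state is whichever differs from the outgroup's state, so for compound eyes the derived state is 'no', and for the remaining characters it is 'yes'.
spiracle pair III lost (derived state 'yes') is shared by Aelyx and Glyptinus — a synapomorphy uniting that clade.
tarsal claw bifid groups Microodon and Zygeus, which is incompatible with the clades supported by the remaining characters; treating it as convergent (homoplasy) costs fewer steps than any alternative tree.
reduced hind limbs (derived state 'yes') is unique to Microodon (autapomorphy; uninformative for grouping).
compound eyes (derived state 'no') is shared by Aelyx, Glyptinus, and Zygeus — a synapomorphy uniting that clade.
nectar spur: derived state 'yes' in Aelyx, Dromodon, Glyptinus, and Zygeus only — synapomorphy for {Aelyx, Dromodon, Glyptinus, Zygeus}.
Most parsimonious ingroup topology: (Microodon,((Zygeus,(Aelyx,Glyptinus)),Dromodon)).
Aelyx and Glyptinus form a cherry on this tree, so they are sister taxa.

Glyptinus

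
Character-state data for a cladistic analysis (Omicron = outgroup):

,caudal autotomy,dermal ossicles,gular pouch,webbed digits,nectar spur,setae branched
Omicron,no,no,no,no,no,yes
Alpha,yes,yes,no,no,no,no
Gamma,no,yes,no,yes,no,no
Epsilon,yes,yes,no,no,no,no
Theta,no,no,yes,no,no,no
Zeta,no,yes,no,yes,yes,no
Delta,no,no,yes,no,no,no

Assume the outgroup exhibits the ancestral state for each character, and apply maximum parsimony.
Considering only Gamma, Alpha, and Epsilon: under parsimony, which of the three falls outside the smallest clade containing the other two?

Character polarity is set by the outgroup: the derived state is whichever differs from the outgroup's state, so for setae branched the derived state is 'no', and for the remaining characters it is 'yes'.
caudal autotomy: derived state 'yes' in Alpha and Epsilon only — synapomorphy for {Alpha, Epsilon}.
Only Alpha, Epsilon, Gamma, and Zeta show the derived state 'yes' for dermal ossicles, supporting them as a clade.
gular pouch (derived state 'yes') is shared by Delta and Theta — a synapomorphy uniting that clade.
webbed digits (derived state 'yes') is shared by Gamma and Zeta — a synapomorphy uniting that clade.
nectar spur: derived state 'yes' in Zeta only — an autapomorphy, so it tells us nothing about relationships among taxa.
setae branched (derived state 'no') is shared by all ingroup taxa — unites the whole ingroup.
Most parsimonious ingroup topology: (((Alpha,Epsilon),(Gamma,Zeta)),(Theta,Delta)).
Epsilon and Alpha share a more recent common ancestor with each other than either does with Gamma, so Gamma is the least closely related of the three.

Gamma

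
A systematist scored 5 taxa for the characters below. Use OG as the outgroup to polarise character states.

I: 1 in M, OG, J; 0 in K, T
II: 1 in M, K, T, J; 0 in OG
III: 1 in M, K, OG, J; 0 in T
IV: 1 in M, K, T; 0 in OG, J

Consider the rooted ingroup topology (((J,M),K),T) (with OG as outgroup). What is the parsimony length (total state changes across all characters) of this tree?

6

Map each character onto (((J,M),K),T) (rooted by OG) and count the minimum state changes it requires (Fitch parsimony):
I: 2; II: 1; III: 1; IV: 2.
Total tree length = 6.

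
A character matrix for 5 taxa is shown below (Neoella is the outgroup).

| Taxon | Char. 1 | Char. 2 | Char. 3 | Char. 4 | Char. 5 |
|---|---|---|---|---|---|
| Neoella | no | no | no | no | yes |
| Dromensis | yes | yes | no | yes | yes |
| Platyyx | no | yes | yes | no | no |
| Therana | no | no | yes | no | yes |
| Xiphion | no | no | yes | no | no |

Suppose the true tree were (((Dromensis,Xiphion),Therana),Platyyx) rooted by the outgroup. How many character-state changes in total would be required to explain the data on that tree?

Map each character onto (((Dromensis,Xiphion),Therana),Platyyx) (rooted by Neoella) and count the minimum state changes it requires (Fitch parsimony):
Char. 1: 1; Char. 2: 2; Char. 3: 2; Char. 4: 1; Char. 5: 2.
Total tree length = 8.

8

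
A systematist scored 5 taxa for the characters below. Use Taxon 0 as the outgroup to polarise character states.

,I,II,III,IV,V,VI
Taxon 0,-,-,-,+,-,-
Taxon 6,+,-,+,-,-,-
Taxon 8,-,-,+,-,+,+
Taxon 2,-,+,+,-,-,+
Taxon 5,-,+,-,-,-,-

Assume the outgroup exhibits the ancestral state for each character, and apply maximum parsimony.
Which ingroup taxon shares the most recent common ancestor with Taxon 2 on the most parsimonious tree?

Taxon 8

Character polarity is set by the outgroup: the derived state is whichever differs from the outgroup's state, so for IV the derived state is '-', and for the remaining characters it is '+'.
I (derived state '+') is unique to Taxon 6 (autapomorphy; uninformative for grouping).
II (state '+') occurs in Taxon 2 and Taxon 5 but conflicts with the nesting implied by the other characters — most parsimoniously interpreted as homoplasy.
Only Taxon 2, Taxon 6, and Taxon 8 show the derived state '+' for III, supporting them as a clade.
All ingroup taxa share the derived state '-' for IV; it defines the ingroup but does not resolve relationships within it.
V (derived state '+') is unique to Taxon 8 (autapomorphy; uninformative for grouping).
Only Taxon 2 and Taxon 8 show the derived state '+' for VI, supporting them as a clade.
Most parsimonious ingroup topology: ((Taxon 6,(Taxon 8,Taxon 2)),Taxon 5).
Taxon 2 and Taxon 8 form a cherry on this tree, so they are sister taxa.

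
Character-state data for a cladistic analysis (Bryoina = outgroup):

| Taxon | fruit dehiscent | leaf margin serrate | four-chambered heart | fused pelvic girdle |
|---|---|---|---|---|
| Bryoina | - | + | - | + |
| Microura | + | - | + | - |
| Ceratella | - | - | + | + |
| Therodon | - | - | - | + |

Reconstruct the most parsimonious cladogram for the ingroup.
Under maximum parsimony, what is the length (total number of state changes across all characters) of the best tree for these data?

4

Character polarity is set by the outgroup: the derived state is whichever differs from the outgroup's state, so for leaf margin serrate, fused pelvic girdle the derived state is '-', and for the remaining characters it is '+'.
fruit dehiscent (derived state '+') is unique to Microura (autapomorphy; uninformative for grouping).
leaf margin serrate (derived state '-') is shared by all ingroup taxa — unites the whole ingroup.
Only Ceratella and Microura show the derived state '+' for four-chambered heart, supporting them as a clade.
fused pelvic girdle (derived state '-') is unique to Microura (autapomorphy; uninformative for grouping).
Most parsimonious ingroup topology: ((Microura,Ceratella),Therodon).
Changes per character on this tree: fruit dehiscent: 1; leaf margin serrate: 1; four-chambered heart: 1; fused pelvic girdle: 1.
Total = 4.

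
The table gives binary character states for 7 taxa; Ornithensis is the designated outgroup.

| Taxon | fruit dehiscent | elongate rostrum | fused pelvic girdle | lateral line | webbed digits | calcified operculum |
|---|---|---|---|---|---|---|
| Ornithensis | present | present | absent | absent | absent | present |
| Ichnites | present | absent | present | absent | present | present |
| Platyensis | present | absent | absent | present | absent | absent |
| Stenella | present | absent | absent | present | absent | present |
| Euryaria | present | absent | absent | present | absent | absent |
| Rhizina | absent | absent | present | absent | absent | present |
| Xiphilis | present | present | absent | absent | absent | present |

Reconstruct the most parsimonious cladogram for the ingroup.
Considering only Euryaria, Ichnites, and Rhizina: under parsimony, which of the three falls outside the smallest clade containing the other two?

Character polarity is set by the outgroup: the derived state is whichever differs from the outgroup's state, so for fruit dehiscent, elongate rostrum, calcified operculum the derived state is 'absent', and for the remaining characters it is 'present'.
fruit dehiscent: derived state 'absent' in Rhizina only — an autapomorphy, so it tells us nothing about relationships among taxa.
elongate rostrum: derived state 'absent' in Euryaria, Ichnites, Platyensis, Rhizina, and Stenella only — synapomorphy for {Euryaria, Ichnites, Platyensis, Rhizina, Stenella}.
fused pelvic girdle (derived state 'present') is shared by Ichnites and Rhizina — a synapomorphy uniting that clade.
Only Euryaria, Platyensis, and Stenella show the derived state 'present' for lateral line, supporting them as a clade.
webbed digits (derived state 'present') is unique to Ichnites (autapomorphy; uninformative for grouping).
Only Euryaria and Platyensis show the derived state 'absent' for calcified operculum, supporting them as a clade.
Most parsimonious ingroup topology: (((Ichnites,Rhizina),((Platyensis,Euryaria),Stenella)),Xiphilis).
Rhizina and Ichnites share a more recent common ancestor with each other than either does with Euryaria, so Euryaria is the least closely related of the three.

Euryaria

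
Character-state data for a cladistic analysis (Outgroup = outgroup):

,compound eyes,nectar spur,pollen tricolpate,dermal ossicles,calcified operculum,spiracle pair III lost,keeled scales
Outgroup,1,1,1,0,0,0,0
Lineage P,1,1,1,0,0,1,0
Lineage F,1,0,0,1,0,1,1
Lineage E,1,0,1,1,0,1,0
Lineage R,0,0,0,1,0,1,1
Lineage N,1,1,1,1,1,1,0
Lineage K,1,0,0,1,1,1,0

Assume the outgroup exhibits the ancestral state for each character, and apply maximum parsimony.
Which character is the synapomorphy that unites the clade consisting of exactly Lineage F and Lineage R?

keeled scales

Character polarity is set by the outgroup: the derived state is whichever differs from the outgroup's state, so for compound eyes, nectar spur, pollen tricolpate the derived state is '0', and for the remaining characters it is '1'.
compound eyes: derived state '0' in Lineage R only — an autapomorphy, so it tells us nothing about relationships among taxa.
nectar spur (derived state '0') is shared by Lineage E, Lineage F, Lineage K, and Lineage R — a synapomorphy uniting that clade.
pollen tricolpate (derived state '0') is shared by Lineage F, Lineage K, and Lineage R — a synapomorphy uniting that clade.
dermal ossicles: derived state '1' in Lineage E, Lineage F, Lineage K, Lineage N, and Lineage R only — synapomorphy for {Lineage E, Lineage F, Lineage K, Lineage N, Lineage R}.
calcified operculum groups Lineage K and Lineage N, which is incompatible with the clades supported by the remaining characters; treating it as convergent (homoplasy) costs fewer steps than any alternative tree.
All ingroup taxa share the derived state '1' for spiracle pair III lost; it defines the ingroup but does not resolve relationships within it.
keeled scales (derived state '1') is shared by Lineage F and Lineage R — a synapomorphy uniting that clade.
Most parsimonious ingroup topology: (Lineage P,((((Lineage F,Lineage R),Lineage K),Lineage E),Lineage N)).
The clade {Lineage F, Lineage R} is supported by keeled scales: its derived state '1' occurs in exactly those taxa and in no other taxon (including the outgroup).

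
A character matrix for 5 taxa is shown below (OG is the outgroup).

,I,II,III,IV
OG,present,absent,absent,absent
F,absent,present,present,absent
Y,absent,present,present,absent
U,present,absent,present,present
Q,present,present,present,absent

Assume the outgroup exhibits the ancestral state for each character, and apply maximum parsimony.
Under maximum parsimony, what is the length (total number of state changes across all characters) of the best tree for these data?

4

Character polarity is set by the outgroup: the derived state is whichever differs from the outgroup's state, so for I the derived state is 'absent', and for the remaining characters it is 'present'.
I (derived state 'absent') is shared by F and Y — a synapomorphy uniting that clade.
II: derived state 'present' in F, Q, and Y only — synapomorphy for {F, Q, Y}.
All ingroup taxa share the derived state 'present' for III; it defines the ingroup but does not resolve relationships within it.
IV: derived state 'present' in U only — an autapomorphy, so it tells us nothing about relationships among taxa.
Most parsimonious ingroup topology: (((F,Y),Q),U).
Changes per character on this tree: I: 1; II: 1; III: 1; IV: 1.
Total = 4.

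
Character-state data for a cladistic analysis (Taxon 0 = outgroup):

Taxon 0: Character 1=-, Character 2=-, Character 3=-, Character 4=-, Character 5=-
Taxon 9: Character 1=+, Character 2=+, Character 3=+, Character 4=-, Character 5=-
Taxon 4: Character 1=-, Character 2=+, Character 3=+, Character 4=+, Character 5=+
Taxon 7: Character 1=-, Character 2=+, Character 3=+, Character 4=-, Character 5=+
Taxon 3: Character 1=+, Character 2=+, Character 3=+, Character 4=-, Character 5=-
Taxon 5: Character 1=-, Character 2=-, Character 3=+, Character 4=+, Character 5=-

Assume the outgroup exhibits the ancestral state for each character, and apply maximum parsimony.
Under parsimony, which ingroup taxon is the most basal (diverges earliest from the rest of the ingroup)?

Taxon 5

The outgroup has state '-' for every character, so '+' is the derived state throughout.
Only Taxon 3 and Taxon 9 show the derived state '+' for Character 1, supporting them as a clade.
Only Taxon 3, Taxon 4, Taxon 7, and Taxon 9 show the derived state '+' for Character 2, supporting them as a clade.
Character 3 (derived state '+') is shared by all ingroup taxa — unites the whole ingroup.
Character 4 groups Taxon 4 and Taxon 5, which is incompatible with the clades supported by the remaining characters; treating it as convergent (homoplasy) costs fewer steps than any alternative tree.
Character 5: derived state '+' in Taxon 4 and Taxon 7 only — synapomorphy for {Taxon 4, Taxon 7}.
Most parsimonious ingroup topology: (((Taxon 9,Taxon 3),(Taxon 4,Taxon 7)),Taxon 5).
Taxon 5 is sister to the clade containing all other ingroup taxa, so it is the earliest-diverging (most basal) ingroup lineage.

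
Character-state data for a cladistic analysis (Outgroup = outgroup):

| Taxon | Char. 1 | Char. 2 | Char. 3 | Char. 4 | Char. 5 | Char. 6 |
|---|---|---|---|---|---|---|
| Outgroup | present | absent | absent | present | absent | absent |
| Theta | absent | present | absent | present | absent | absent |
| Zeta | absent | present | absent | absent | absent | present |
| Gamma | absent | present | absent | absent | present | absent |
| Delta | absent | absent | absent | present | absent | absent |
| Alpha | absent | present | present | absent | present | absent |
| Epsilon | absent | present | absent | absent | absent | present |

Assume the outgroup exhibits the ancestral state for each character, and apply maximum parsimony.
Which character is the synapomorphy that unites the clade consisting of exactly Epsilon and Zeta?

Char. 6

Character polarity is set by the outgroup: the derived state is whichever differs from the outgroup's state, so for Char. 1, Char. 4 the derived state is 'absent', and for the remaining characters it is 'present'.
Char. 1 (derived state 'absent') is shared by all ingroup taxa — unites the whole ingroup.
Only Alpha, Epsilon, Gamma, Theta, and Zeta show the derived state 'present' for Char. 2, supporting them as a clade.
Char. 3: derived state 'present' in Alpha only — an autapomorphy, so it tells us nothing about relationships among taxa.
Char. 4: derived state 'absent' in Alpha, Epsilon, Gamma, and Zeta only — synapomorphy for {Alpha, Epsilon, Gamma, Zeta}.
Only Alpha and Gamma show the derived state 'present' for Char. 5, supporting them as a clade.
Only Epsilon and Zeta show the derived state 'present' for Char. 6, supporting them as a clade.
Most parsimonious ingroup topology: ((Theta,((Zeta,Epsilon),(Gamma,Alpha))),Delta).
The clade {Epsilon, Zeta} is supported by Char. 6: its derived state 'present' occurs in exactly those taxa and in no other taxon (including the outgroup).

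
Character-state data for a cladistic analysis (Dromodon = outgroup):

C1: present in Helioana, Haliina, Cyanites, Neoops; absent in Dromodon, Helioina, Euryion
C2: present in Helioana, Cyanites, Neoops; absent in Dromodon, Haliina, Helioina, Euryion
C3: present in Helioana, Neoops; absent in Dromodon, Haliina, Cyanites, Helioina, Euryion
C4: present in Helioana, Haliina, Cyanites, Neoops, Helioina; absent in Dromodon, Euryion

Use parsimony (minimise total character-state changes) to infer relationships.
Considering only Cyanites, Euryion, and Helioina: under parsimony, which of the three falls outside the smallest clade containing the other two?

Euryion

The outgroup has state 'absent' for every character, so 'present' is the derived state throughout.
C1: derived state 'present' in Cyanites, Haliina, Helioana, and Neoops only — synapomorphy for {Cyanites, Haliina, Helioana, Neoops}.
Only Cyanites, Helioana, and Neoops show the derived state 'present' for C2, supporting them as a clade.
C3: derived state 'present' in Helioana and Neoops only — synapomorphy for {Helioana, Neoops}.
C4 (derived state 'present') is shared by Cyanites, Haliina, Helioana, Helioina, and Neoops — a synapomorphy uniting that clade.
Most parsimonious ingroup topology: (((((Helioana,Neoops),Cyanites),Haliina),Helioina),Euryion).
Cyanites and Helioina share a more recent common ancestor with each other than either does with Euryion, so Euryion is the least closely related of the three.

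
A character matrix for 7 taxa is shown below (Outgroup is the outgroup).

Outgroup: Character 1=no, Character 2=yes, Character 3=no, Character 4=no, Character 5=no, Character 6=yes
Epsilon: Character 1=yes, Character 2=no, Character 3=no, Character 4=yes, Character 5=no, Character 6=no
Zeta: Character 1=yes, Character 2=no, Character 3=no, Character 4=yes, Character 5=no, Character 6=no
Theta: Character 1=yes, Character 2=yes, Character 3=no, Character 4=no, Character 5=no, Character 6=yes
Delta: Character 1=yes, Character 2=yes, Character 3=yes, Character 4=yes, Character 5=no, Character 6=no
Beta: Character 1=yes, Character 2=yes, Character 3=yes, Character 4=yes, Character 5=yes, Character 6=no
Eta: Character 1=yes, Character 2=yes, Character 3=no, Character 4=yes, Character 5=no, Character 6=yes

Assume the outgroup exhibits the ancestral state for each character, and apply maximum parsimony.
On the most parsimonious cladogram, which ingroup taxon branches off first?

Character polarity is set by the outgroup: the derived state is whichever differs from the outgroup's state, so for Character 2, Character 6 the derived state is 'no', and for the remaining characters it is 'yes'.
All ingroup taxa share the derived state 'yes' for Character 1; it defines the ingroup but does not resolve relationships within it.
Character 2: derived state 'no' in Epsilon and Zeta only — synapomorphy for {Epsilon, Zeta}.
Character 3 (derived state 'yes') is shared by Beta and Delta — a synapomorphy uniting that clade.
Only Beta, Delta, Epsilon, Eta, and Zeta show the derived state 'yes' for Character 4, supporting them as a clade.
Character 5 (derived state 'yes') is unique to Beta (autapomorphy; uninformative for grouping).
Character 6 (derived state 'no') is shared by Beta, Delta, Epsilon, and Zeta — a synapomorphy uniting that clade.
Most parsimonious ingroup topology: ((((Epsilon,Zeta),(Delta,Beta)),Eta),Theta).
Theta is sister to the clade containing all other ingroup taxa, so it is the earliest-diverging (most basal) ingroup lineage.

Theta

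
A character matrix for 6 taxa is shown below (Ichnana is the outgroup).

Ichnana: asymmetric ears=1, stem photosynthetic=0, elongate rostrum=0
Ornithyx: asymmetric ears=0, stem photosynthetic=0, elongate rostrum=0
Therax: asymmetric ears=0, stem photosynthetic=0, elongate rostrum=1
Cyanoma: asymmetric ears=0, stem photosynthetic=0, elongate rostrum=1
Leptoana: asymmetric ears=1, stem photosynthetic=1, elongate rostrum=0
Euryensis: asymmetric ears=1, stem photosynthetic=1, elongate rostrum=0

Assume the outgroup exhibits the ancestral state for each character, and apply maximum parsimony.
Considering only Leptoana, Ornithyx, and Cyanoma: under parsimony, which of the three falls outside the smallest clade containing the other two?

Leptoana

Character polarity is set by the outgroup: the derived state is whichever differs from the outgroup's state, so for asymmetric ears the derived state is '0', and for the remaining characters it is '1'.
asymmetric ears (derived state '0') is shared by Cyanoma, Ornithyx, and Therax — a synapomorphy uniting that clade.
stem photosynthetic (derived state '1') is shared by Euryensis and Leptoana — a synapomorphy uniting that clade.
elongate rostrum: derived state '1' in Cyanoma and Therax only — synapomorphy for {Cyanoma, Therax}.
Most parsimonious ingroup topology: ((Ornithyx,(Therax,Cyanoma)),(Leptoana,Euryensis)).
Cyanoma and Ornithyx share a more recent common ancestor with each other than either does with Leptoana, so Leptoana is the least closely related of the three.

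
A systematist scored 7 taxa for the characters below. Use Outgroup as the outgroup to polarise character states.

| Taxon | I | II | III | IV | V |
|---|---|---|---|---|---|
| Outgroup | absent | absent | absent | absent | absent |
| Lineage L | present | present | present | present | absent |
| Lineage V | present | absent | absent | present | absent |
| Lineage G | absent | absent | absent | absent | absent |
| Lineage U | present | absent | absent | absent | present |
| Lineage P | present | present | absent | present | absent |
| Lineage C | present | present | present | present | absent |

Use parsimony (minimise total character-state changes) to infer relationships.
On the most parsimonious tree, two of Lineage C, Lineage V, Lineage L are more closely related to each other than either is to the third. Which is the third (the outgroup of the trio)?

Lineage V

The outgroup has state 'absent' for every character, so 'present' is the derived state throughout.
I (derived state 'present') is shared by Lineage C, Lineage L, Lineage P, Lineage U, and Lineage V — a synapomorphy uniting that clade.
II (derived state 'present') is shared by Lineage C, Lineage L, and Lineage P — a synapomorphy uniting that clade.
III (derived state 'present') is shared by Lineage C and Lineage L — a synapomorphy uniting that clade.
Only Lineage C, Lineage L, Lineage P, and Lineage V show the derived state 'present' for IV, supporting them as a clade.
V (derived state 'present') is unique to Lineage U (autapomorphy; uninformative for grouping).
Most parsimonious ingroup topology: (((((Lineage L,Lineage C),Lineage P),Lineage V),Lineage U),Lineage G).
Lineage C and Lineage L share a more recent common ancestor with each other than either does with Lineage V, so Lineage V is the least closely related of the three.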